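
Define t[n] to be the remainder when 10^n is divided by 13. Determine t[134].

9

t[0] = 1,  t[1] = 10,  t[2] = 9,  t[3] = 12,  t[4] = 3,  t[5] = 4,  t[6] = 1.
The sequence repeats with period 6.
So t[134] = t[0 + ((134-0) mod 6)] = t[2] = 9.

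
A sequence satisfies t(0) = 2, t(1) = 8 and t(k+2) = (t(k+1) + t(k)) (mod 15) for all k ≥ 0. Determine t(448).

We have t(0) = 2, t(1) = 8, t(2) = 10, t(3) = 3, t(4) = 13, t(5) = 1, t(6) = 14, t(7) = 0, t(8) = 14, t(9) = 14, t(10) = 13, t(11) = 12, t(12) = 10, t(13) = 7, t(14) = 2, t(15) = 9, t(16) = 11, t(17) = 5, t(18) = 1, t(19) = 6, t(20) = 7, t(21) = 13, t(22) = 5, t(23) = 3, t(24) = 8, t(25) = 11, t(26) = 4, t(27) = 0, t(28) = 4, t(29) = 4, t(30) = 8, t(31) = 12, t(32) = 5, t(33) = 2, t(34) = 7, t(35) = 9, t(36) = 1, t(37) = 10, t(38) = 11, t(39) = 6, t(40) = 2, t(41) = 8.
Since (t(40), t(41)) = (t(0), t(1)) = (2, 8) (two consecutive terms determine the rest), the sequence is periodic with period 40.
So t(448) = t(0 + ((448-0) mod 40)) = t(8) = 14.

14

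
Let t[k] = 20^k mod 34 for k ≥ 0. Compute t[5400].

We have t[0] = 1, t[1] = 20, t[2] = 26, t[3] = 10, t[4] = 30, t[5] = 22, t[6] = 32, t[7] = 28, t[8] = 16, t[9] = 14, t[10] = 8, t[11] = 24, t[12] = 4, t[13] = 12, t[14] = 2, t[15] = 6, t[16] = 18, t[17] = 20.
Since t[17] = t[1] = 20, the sequence is eventually periodic: after a pre-period of length 1 it cycles with period 16.
For k ≥ 1, t[k] depends only on (k - 1) mod 16. (5400 - 1) mod 16 = 7, so t[5400] = t[8] = 16.

16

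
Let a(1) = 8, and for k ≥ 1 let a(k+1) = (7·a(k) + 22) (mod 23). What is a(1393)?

20

Listing terms: a(1) = 8, a(2) = 9, a(3) = 16, a(4) = 19, a(5) = 17, a(6) = 3, a(7) = 20, a(8) = 1, a(9) = 6, a(10) = 18, a(11) = 10, a(12) = 0, a(13) = 22, a(14) = 15, a(15) = 12, a(16) = 14, a(17) = 5, a(18) = 11, a(19) = 7, a(20) = 2, a(21) = 13, a(22) = 21, a(23) = 8.
Since a(23) = a(1) = 8, the sequence is periodic with period 22.
So a(1393) = a(1 + ((1393-1) mod 22)) = a(7) = 20.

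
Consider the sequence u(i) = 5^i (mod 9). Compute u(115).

5

Computing terms: u(1) = 5,  u(2) = 7,  u(3) = 8,  u(4) = 4,  u(5) = 2,  u(6) = 1,  u(7) = 5.
The sequence repeats with period 6.
(115 - 1) mod 6 = 0, so u(115) = u(1) = 5.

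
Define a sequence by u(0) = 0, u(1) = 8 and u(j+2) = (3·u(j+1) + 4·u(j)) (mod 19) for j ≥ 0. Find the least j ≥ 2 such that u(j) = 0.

18

Listing terms: u(0) = 0,  u(1) = 8,  u(2) = 5,  u(3) = 9,  u(4) = 9,  u(5) = 6,  u(6) = 16,  u(7) = 15,  u(8) = 14,  u(9) = 7,  u(10) = 1,  u(11) = 12,  u(12) = 2,  u(13) = 16,  u(14) = 18,  u(15) = 4,  u(16) = 8,  u(17) = 2,  u(18) = 0,  u(19) = 8.
Since (u(18), u(19)) = (u(0), u(1)) = (0, 8) (two consecutive terms determine the rest), the sequence is periodic with period 18.
The value 0 next appears (with j ≥ 2) at u(18).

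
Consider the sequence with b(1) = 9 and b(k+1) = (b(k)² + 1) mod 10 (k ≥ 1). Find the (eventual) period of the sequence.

6

We have b(1) = 9,  b(2) = 2,  b(3) = 5,  b(4) = 6,  b(5) = 7,  b(6) = 0,  b(7) = 1,  b(8) = 2.
Since b(8) = b(2) = 2, the sequence is eventually periodic: after a pre-period of length 1 it cycles with period 6.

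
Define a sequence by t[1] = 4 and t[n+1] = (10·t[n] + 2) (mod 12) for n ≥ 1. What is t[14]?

We have t[1] = 4; t[2] = 6; t[3] = 2; t[4] = 10; t[5] = 6.
Since t[5] = t[2] = 6, the sequence is eventually periodic: after a pre-period of length 1 it cycles with period 3.
For n ≥ 2, t[n] depends only on (n - 2) mod 3. (14 - 2) mod 3 = 0, so t[14] = t[2] = 6.

6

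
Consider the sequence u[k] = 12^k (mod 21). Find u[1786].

9

Computing terms: u[0] = 1, u[1] = 12, u[2] = 18, u[3] = 6, u[4] = 9, u[5] = 3, u[6] = 15, u[7] = 12.
Since u[7] = u[1] = 12, the sequence is eventually periodic: after a pre-period of length 1 it cycles with period 6.
For k ≥ 1, u[k] depends only on (k - 1) mod 6. (1786 - 1) mod 6 = 3, so u[1786] = u[4] = 9.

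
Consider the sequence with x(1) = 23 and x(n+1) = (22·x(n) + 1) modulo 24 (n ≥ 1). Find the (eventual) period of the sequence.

We have x(1) = 23; x(2) = 3; x(3) = 19; x(4) = 11; x(5) = 3.
Since x(5) = x(2) = 3, the sequence is eventually periodic: after a pre-period of length 1 it cycles with period 3.

3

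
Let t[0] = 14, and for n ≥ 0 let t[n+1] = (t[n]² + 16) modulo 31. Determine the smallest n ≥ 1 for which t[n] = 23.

3

t[0] = 14; t[1] = 26; t[2] = 10; t[3] = 23; t[4] = 18; t[5] = 30; t[6] = 17; t[7] = 26.
Since t[7] = t[1] = 26, the sequence is eventually periodic: after a pre-period of length 1 it cycles with period 6.
The value 23 first appears (with n ≥ 1) at t[3].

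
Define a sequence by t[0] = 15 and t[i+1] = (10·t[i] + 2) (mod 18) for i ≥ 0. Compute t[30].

12

We have t[0] = 15, t[1] = 8, t[2] = 10, t[3] = 12, t[4] = 14, t[5] = 16, t[6] = 0, t[7] = 2, t[8] = 4, t[9] = 6, t[10] = 8.
Since t[10] = t[1] = 8, the sequence is eventually periodic: after a pre-period of length 1 it cycles with period 9.
For i ≥ 1, t[i] depends only on (i - 1) mod 9. (30 - 1) mod 9 = 2, so t[30] = t[3] = 12.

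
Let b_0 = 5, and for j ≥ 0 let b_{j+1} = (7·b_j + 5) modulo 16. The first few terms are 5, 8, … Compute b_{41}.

8

b_0 = 5,  b_1 = 8,  b_2 = 13,  b_3 = 0,  b_4 = 5.
The sequence repeats with period 4.
(41 - 0) mod 4 = 1, so b_{41} = b_1 = 8.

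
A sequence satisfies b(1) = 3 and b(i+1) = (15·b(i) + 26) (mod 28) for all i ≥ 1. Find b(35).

19

We have b(1) = 3,  b(2) = 15,  b(3) = 27,  b(4) = 11,  b(5) = 23,  b(6) = 7,  b(7) = 19,  b(8) = 3.
Since b(8) = b(1) = 3, the sequence is periodic with period 7.
So b(35) = b(1 + ((35-1) mod 7)) = b(7) = 19.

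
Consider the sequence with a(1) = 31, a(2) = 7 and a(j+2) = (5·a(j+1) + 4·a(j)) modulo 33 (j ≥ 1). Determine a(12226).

a(1) = 31, a(2) = 7, a(3) = 27, a(4) = 31, a(5) = 32, a(6) = 20, a(7) = 30, a(8) = 32, a(9) = 16, a(10) = 10, a(11) = 15, a(12) = 16, a(13) = 8, a(14) = 5, a(15) = 24, a(16) = 8, a(17) = 4, a(18) = 19, a(19) = 12, a(20) = 4, a(21) = 2, a(22) = 26, a(23) = 6, a(24) = 2, a(25) = 1, a(26) = 13, a(27) = 3, a(28) = 1, a(29) = 17, a(30) = 23, a(31) = 18, a(32) = 17, a(33) = 25, a(34) = 28, a(35) = 9, a(36) = 25, a(37) = 29, a(38) = 14, a(39) = 21, a(40) = 29, a(41) = 31, a(42) = 7.
The sequence repeats with period 40.
(12226 - 1) mod 40 = 25, so a(12226) = a(26) = 13.

13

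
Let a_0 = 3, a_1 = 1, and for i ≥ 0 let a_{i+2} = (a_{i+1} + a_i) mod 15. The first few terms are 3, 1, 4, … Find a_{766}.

8

Listing terms: a_0 = 3, a_1 = 1, a_2 = 4, a_3 = 5, a_4 = 9, a_5 = 14, a_6 = 8, a_7 = 7, a_8 = 0, a_9 = 7, a_{10} = 7, a_{11} = 14, a_{12} = 6, a_{13} = 5, a_{14} = 11, a_{15} = 1, a_{16} = 12, a_{17} = 13, a_{18} = 10, a_{19} = 8, a_{20} = 3, a_{21} = 11, a_{22} = 14, a_{23} = 10, a_{24} = 9, a_{25} = 4, a_{26} = 13, a_{27} = 2, a_{28} = 0, a_{29} = 2, a_{30} = 2, a_{31} = 4, a_{32} = 6, a_{33} = 10, a_{34} = 1, a_{35} = 11, a_{36} = 12, a_{37} = 8, a_{38} = 5, a_{39} = 13, a_{40} = 3, a_{41} = 1.
The sequence repeats with period 40.
(766 - 0) mod 40 = 6, so a_{766} = a_6 = 8.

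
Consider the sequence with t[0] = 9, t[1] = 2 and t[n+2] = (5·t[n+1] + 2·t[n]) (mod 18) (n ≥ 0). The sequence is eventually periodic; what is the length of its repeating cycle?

Computing terms: t[0] = 9; t[1] = 2; t[2] = 10; t[3] = 0; t[4] = 2; t[5] = 10.
Since (t[4], t[5]) = (t[1], t[2]) = (2, 10) (two consecutive terms determine the rest), the sequence is eventually periodic: after a pre-period of length 1 it cycles with period 3.

3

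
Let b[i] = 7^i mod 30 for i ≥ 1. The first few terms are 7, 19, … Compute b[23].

b[1] = 7, b[2] = 19, b[3] = 13, b[4] = 1, b[5] = 7.
Since b[5] = b[1] = 7, the sequence is periodic with period 4.
(23 - 1) mod 4 = 2, so b[23] = b[3] = 13.

13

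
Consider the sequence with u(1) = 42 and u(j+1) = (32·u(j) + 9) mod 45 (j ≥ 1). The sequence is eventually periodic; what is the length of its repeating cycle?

4

Listing terms: u(1) = 42, u(2) = 3, u(3) = 15, u(4) = 39, u(5) = 42.
The sequence repeats with period 4.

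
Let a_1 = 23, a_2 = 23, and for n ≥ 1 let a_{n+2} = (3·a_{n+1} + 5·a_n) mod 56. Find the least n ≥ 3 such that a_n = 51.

4

a_1 = 23; a_2 = 23; a_3 = 16; a_4 = 51; a_5 = 9; a_6 = 2; a_7 = 51; a_8 = 51; a_9 = 16; a_{10} = 23; a_{11} = 37; a_{12} = 2; a_{13} = 23; a_{14} = 23.
The sequence repeats with period 12.
The value 51 first appears (with n ≥ 3) at a_4.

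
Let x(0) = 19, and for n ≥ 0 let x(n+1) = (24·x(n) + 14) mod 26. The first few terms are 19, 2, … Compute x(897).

24

Computing terms: x(0) = 19,  x(1) = 2,  x(2) = 10,  x(3) = 20,  x(4) = 0,  x(5) = 14,  x(6) = 12,  x(7) = 16,  x(8) = 8,  x(9) = 24,  x(10) = 18,  x(11) = 4,  x(12) = 6,  x(13) = 2.
Since x(13) = x(1) = 2, the sequence is eventually periodic: after a pre-period of length 1 it cycles with period 12.
For n ≥ 1, x(n) depends only on (n - 1) mod 12. (897 - 1) mod 12 = 8, so x(897) = x(9) = 24.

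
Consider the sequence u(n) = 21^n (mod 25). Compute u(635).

Listing terms: u(1) = 21; u(2) = 16; u(3) = 11; u(4) = 6; u(5) = 1; u(6) = 21.
The sequence repeats with period 5.
(635 - 1) mod 5 = 4, so u(635) = u(5) = 1.

1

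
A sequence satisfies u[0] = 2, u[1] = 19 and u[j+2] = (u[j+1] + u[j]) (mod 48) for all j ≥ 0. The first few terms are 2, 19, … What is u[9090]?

We have u[0] = 2; u[1] = 19; u[2] = 21; u[3] = 40; u[4] = 13; u[5] = 5; u[6] = 18; u[7] = 23; u[8] = 41; u[9] = 16; u[10] = 9; u[11] = 25; u[12] = 34; u[13] = 11; u[14] = 45; u[15] = 8; u[16] = 5; u[17] = 13; u[18] = 18; u[19] = 31; u[20] = 1; u[21] = 32; u[22] = 33; u[23] = 17; u[24] = 2; u[25] = 19.
The sequence repeats with period 24.
(9090 - 0) mod 24 = 18, so u[9090] = u[18] = 18.

18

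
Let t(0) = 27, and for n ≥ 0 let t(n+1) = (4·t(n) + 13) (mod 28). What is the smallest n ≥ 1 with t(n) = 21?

We have t(0) = 27; t(1) = 9; t(2) = 21; t(3) = 13; t(4) = 9.
Since t(4) = t(1) = 9, the sequence is eventually periodic: after a pre-period of length 1 it cycles with period 3.
The value 21 first appears (with n ≥ 1) at t(2).

2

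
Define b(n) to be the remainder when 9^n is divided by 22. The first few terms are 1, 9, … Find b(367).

b(0) = 1,  b(1) = 9,  b(2) = 15,  b(3) = 3,  b(4) = 5,  b(5) = 1.
The sequence repeats with period 5.
(367 - 0) mod 5 = 2, so b(367) = b(2) = 15.

15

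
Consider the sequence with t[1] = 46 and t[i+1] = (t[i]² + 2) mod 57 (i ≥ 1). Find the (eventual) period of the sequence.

Listing terms: t[1] = 46; t[2] = 9; t[3] = 26; t[4] = 51; t[5] = 38; t[6] = 21; t[7] = 44; t[8] = 0; t[9] = 2; t[10] = 6; t[11] = 38.
Since t[11] = t[5] = 38, the sequence is eventually periodic: after a pre-period of length 4 it cycles with period 6.

6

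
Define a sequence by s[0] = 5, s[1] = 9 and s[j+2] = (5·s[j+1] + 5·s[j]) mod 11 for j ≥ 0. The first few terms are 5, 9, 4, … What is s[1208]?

2

We have s[0] = 5,  s[1] = 9,  s[2] = 4,  s[3] = 10,  s[4] = 4,  s[5] = 4,  s[6] = 7,  s[7] = 0,  s[8] = 2,  s[9] = 10,  s[10] = 5,  s[11] = 9.
Since (s[10], s[11]) = (s[0], s[1]) = (5, 9) (two consecutive terms determine the rest), the sequence is periodic with period 10.
So s[1208] = s[0 + ((1208-0) mod 10)] = s[8] = 2.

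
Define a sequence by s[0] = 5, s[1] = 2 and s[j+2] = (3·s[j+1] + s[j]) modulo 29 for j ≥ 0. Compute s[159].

23

We have s[0] = 5,  s[1] = 2,  s[2] = 11,  s[3] = 6,  s[4] = 0,  s[5] = 6,  s[6] = 18,  s[7] = 2,  s[8] = 24,  s[9] = 16,  s[10] = 14,  s[11] = 0,  s[12] = 14,  s[13] = 13,  s[14] = 24,  s[15] = 27,  s[16] = 18,  s[17] = 23,  s[18] = 0,  s[19] = 23,  s[20] = 11,  s[21] = 27,  s[22] = 5,  s[23] = 13,  s[24] = 15,  s[25] = 0,  s[26] = 15,  s[27] = 16,  s[28] = 5,  s[29] = 2.
The sequence repeats with period 28.
So s[159] = s[0 + ((159-0) mod 28)] = s[19] = 23.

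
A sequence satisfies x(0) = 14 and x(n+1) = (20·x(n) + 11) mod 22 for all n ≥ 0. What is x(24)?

15

We have x(0) = 14; x(1) = 5; x(2) = 1; x(3) = 9; x(4) = 15; x(5) = 3; x(6) = 5.
Since x(6) = x(1) = 5, the sequence is eventually periodic: after a pre-period of length 1 it cycles with period 5.
For n ≥ 1, x(n) depends only on (n - 1) mod 5. (24 - 1) mod 5 = 3, so x(24) = x(4) = 15.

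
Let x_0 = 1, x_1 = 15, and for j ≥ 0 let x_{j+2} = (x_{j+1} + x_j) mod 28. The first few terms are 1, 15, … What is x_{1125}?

We have x_0 = 1; x_1 = 15; x_2 = 16; x_3 = 3; x_4 = 19; x_5 = 22; x_6 = 13; x_7 = 7; x_8 = 20; x_9 = 27; x_{10} = 19; x_{11} = 18; x_{12} = 9; x_{13} = 27; x_{14} = 8; x_{15} = 7; x_{16} = 15; x_{17} = 22; x_{18} = 9; x_{19} = 3; x_{20} = 12; x_{21} = 15; x_{22} = 27; x_{23} = 14; x_{24} = 13; x_{25} = 27; x_{26} = 12; x_{27} = 11; x_{28} = 23; x_{29} = 6; x_{30} = 1; x_{31} = 7; x_{32} = 8; x_{33} = 15; x_{34} = 23; x_{35} = 10; x_{36} = 5; x_{37} = 15; x_{38} = 20; x_{39} = 7; x_{40} = 27; x_{41} = 6; x_{42} = 5; x_{43} = 11; x_{44} = 16; x_{45} = 27; x_{46} = 15; x_{47} = 14; x_{48} = 1; x_{49} = 15.
The sequence repeats with period 48.
So x_{1125} = x_{0 + ((1125-0) mod 48)} = x_{21} = 15.

15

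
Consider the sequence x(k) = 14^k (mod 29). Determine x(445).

21

Listing terms: x(0) = 1; x(1) = 14; x(2) = 22; x(3) = 18; x(4) = 20; x(5) = 19; x(6) = 5; x(7) = 12; x(8) = 23; x(9) = 3; x(10) = 13; x(11) = 8; x(12) = 25; x(13) = 2; x(14) = 28; x(15) = 15; x(16) = 7; x(17) = 11; x(18) = 9; x(19) = 10; x(20) = 24; x(21) = 17; x(22) = 6; x(23) = 26; x(24) = 16; x(25) = 21; x(26) = 4; x(27) = 27; x(28) = 1.
The sequence repeats with period 28.
(445 - 0) mod 28 = 25, so x(445) = x(25) = 21.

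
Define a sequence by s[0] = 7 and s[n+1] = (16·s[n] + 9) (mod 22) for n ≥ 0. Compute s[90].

s[0] = 7,  s[1] = 11,  s[2] = 9,  s[3] = 21,  s[4] = 15,  s[5] = 7.
The sequence repeats with period 5.
(90 - 0) mod 5 = 0, so s[90] = s[0] = 7.

7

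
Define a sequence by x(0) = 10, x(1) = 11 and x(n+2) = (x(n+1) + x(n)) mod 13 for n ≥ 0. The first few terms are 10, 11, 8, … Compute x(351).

Computing terms: x(0) = 10; x(1) = 11; x(2) = 8; x(3) = 6; x(4) = 1; x(5) = 7; x(6) = 8; x(7) = 2; x(8) = 10; x(9) = 12; x(10) = 9; x(11) = 8; x(12) = 4; x(13) = 12; x(14) = 3; x(15) = 2; x(16) = 5; x(17) = 7; x(18) = 12; x(19) = 6; x(20) = 5; x(21) = 11; x(22) = 3; x(23) = 1; x(24) = 4; x(25) = 5; x(26) = 9; x(27) = 1; x(28) = 10; x(29) = 11.
Since (x(28), x(29)) = (x(0), x(1)) = (10, 11) (two consecutive terms determine the rest), the sequence is periodic with period 28.
So x(351) = x(0 + ((351-0) mod 28)) = x(15) = 2.

2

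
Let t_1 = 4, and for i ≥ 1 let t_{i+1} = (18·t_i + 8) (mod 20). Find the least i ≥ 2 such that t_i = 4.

We have t_1 = 4,  t_2 = 0,  t_3 = 8,  t_4 = 12,  t_5 = 4.
The sequence repeats with period 4.
The value 4 next appears (with i ≥ 2) at t_5.

5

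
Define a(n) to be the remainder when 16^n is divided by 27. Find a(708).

10

Computing terms: a(1) = 16,  a(2) = 13,  a(3) = 19,  a(4) = 7,  a(5) = 4,  a(6) = 10,  a(7) = 25,  a(8) = 22,  a(9) = 1,  a(10) = 16.
The sequence repeats with period 9.
So a(708) = a(1 + ((708-1) mod 9)) = a(6) = 10.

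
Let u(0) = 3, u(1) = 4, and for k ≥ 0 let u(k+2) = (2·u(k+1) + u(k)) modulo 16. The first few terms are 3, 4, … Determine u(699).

2

Computing terms: u(0) = 3,  u(1) = 4,  u(2) = 11,  u(3) = 10,  u(4) = 15,  u(5) = 8,  u(6) = 15,  u(7) = 6,  u(8) = 11,  u(9) = 12,  u(10) = 3,  u(11) = 2,  u(12) = 7,  u(13) = 0,  u(14) = 7,  u(15) = 14,  u(16) = 3,  u(17) = 4.
Since (u(16), u(17)) = (u(0), u(1)) = (3, 4) (two consecutive terms determine the rest), the sequence is periodic with period 16.
So u(699) = u(0 + ((699-0) mod 16)) = u(11) = 2.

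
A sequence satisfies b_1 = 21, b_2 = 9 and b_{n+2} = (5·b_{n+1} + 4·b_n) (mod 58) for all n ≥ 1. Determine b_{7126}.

19

Computing terms: b_1 = 21; b_2 = 9; b_3 = 13; b_4 = 43; b_5 = 35; b_6 = 57; b_7 = 19; b_8 = 33; b_9 = 9; b_{10} = 3; b_{11} = 51; b_{12} = 35; b_{13} = 31; b_{14} = 5; b_{15} = 33; b_{16} = 11; b_{17} = 13; b_{18} = 51; b_{19} = 17; b_{20} = 57; b_{21} = 5; b_{22} = 21; b_{23} = 9.
Since (b_{22}, b_{23}) = (b_1, b_2) = (21, 9) (two consecutive terms determine the rest), the sequence is periodic with period 21.
So b_{7126} = b_{1 + ((7126-1) mod 21)} = b_7 = 19.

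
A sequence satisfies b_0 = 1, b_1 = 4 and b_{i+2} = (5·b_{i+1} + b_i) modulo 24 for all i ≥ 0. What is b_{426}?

Listing terms: b_0 = 1, b_1 = 4, b_2 = 21, b_3 = 13, b_4 = 14, b_5 = 11, b_6 = 21, b_7 = 20, b_8 = 1, b_9 = 1, b_{10} = 6, b_{11} = 7, b_{12} = 17, b_{13} = 20, b_{14} = 21, b_{15} = 5, b_{16} = 22, b_{17} = 19, b_{18} = 21, b_{19} = 4, b_{20} = 17, b_{21} = 17, b_{22} = 6, b_{23} = 23, b_{24} = 1, b_{25} = 4.
Since (b_{24}, b_{25}) = (b_0, b_1) = (1, 4) (two consecutive terms determine the rest), the sequence is periodic with period 24.
So b_{426} = b_{0 + ((426-0) mod 24)} = b_{18} = 21.

21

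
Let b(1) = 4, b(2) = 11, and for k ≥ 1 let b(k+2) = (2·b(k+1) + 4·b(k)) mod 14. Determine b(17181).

We have b(1) = 4,  b(2) = 11,  b(3) = 10,  b(4) = 8,  b(5) = 0,  b(6) = 4,  b(7) = 8,  b(8) = 4,  b(9) = 12,  b(10) = 12,  b(11) = 2,  b(12) = 10,  b(13) = 0,  b(14) = 12,  b(15) = 10,  b(16) = 12,  b(17) = 8,  b(18) = 8,  b(19) = 6,  b(20) = 2,  b(21) = 0,  b(22) = 8,  b(23) = 2,  b(24) = 8,  b(25) = 10,  b(26) = 10,  b(27) = 4,  b(28) = 6,  b(29) = 0,  b(30) = 10,  b(31) = 6,  b(32) = 10,  b(33) = 2,  b(34) = 2,  b(35) = 12,  b(36) = 4,  b(37) = 0,  b(38) = 2,  b(39) = 4,  b(40) = 2,  b(41) = 6,  b(42) = 6,  b(43) = 8,  b(44) = 12,  b(45) = 0,  b(46) = 6,  b(47) = 12,  b(48) = 6,  b(49) = 4,  b(50) = 4,  b(51) = 10,  b(52) = 8.
Since (b(51), b(52)) = (b(3), b(4)) = (10, 8) (two consecutive terms determine the rest), the sequence is eventually periodic: after a pre-period of length 2 it cycles with period 48.
For k ≥ 3, b(k) depends only on (k - 3) mod 48. (17181 - 3) mod 48 = 42, so b(17181) = b(45) = 0.

0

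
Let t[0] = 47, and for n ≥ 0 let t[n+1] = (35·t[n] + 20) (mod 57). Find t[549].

Computing terms: t[0] = 47; t[1] = 12; t[2] = 41; t[3] = 30; t[4] = 44; t[5] = 21; t[6] = 14; t[7] = 54; t[8] = 29; t[9] = 9; t[10] = 50; t[11] = 3; t[12] = 11; t[13] = 6; t[14] = 2; t[15] = 33; t[16] = 35; t[17] = 48; t[18] = 47.
The sequence repeats with period 18.
So t[549] = t[0 + ((549-0) mod 18)] = t[9] = 9.

9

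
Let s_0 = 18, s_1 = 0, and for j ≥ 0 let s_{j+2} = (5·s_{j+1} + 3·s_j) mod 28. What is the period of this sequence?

We have s_0 = 18, s_1 = 0, s_2 = 26, s_3 = 18, s_4 = 0.
Since (s_3, s_4) = (s_0, s_1) = (18, 0) (two consecutive terms determine the rest), the sequence is periodic with period 3.

3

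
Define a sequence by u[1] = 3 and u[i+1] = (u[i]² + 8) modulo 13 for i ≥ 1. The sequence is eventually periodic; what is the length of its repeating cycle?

Computing terms: u[1] = 3; u[2] = 4; u[3] = 11; u[4] = 12; u[5] = 9; u[6] = 11.
Since u[6] = u[3] = 11, the sequence is eventually periodic: after a pre-period of length 2 it cycles with period 3.

3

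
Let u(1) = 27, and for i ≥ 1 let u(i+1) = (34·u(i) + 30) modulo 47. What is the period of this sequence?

u(1) = 27; u(2) = 8; u(3) = 20; u(4) = 5; u(5) = 12; u(6) = 15; u(7) = 23; u(8) = 13; u(9) = 2; u(10) = 4; u(11) = 25; u(12) = 34; u(13) = 11; u(14) = 28; u(15) = 42; u(16) = 1; u(17) = 17; u(18) = 44; u(19) = 22; u(20) = 26; u(21) = 21; u(22) = 39; u(23) = 40; u(24) = 27.
Since u(24) = u(1) = 27, the sequence is periodic with period 23.

23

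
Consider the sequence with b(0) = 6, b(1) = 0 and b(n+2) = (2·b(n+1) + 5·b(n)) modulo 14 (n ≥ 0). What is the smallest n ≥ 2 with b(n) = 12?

7

b(0) = 6,  b(1) = 0,  b(2) = 2,  b(3) = 4,  b(4) = 4,  b(5) = 0,  b(6) = 6,  b(7) = 12,  b(8) = 12,  b(9) = 0,  b(10) = 4,  b(11) = 8,  b(12) = 8,  b(13) = 0,  b(14) = 12,  b(15) = 10,  b(16) = 10,  b(17) = 0,  b(18) = 8,  b(19) = 2,  b(20) = 2,  b(21) = 0,  b(22) = 10,  b(23) = 6,  b(24) = 6,  b(25) = 0.
The sequence repeats with period 24.
The value 12 first appears (with n ≥ 2) at b(7).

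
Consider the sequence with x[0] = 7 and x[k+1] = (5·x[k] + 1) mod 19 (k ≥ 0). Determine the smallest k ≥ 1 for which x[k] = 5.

8

x[0] = 7; x[1] = 17; x[2] = 10; x[3] = 13; x[4] = 9; x[5] = 8; x[6] = 3; x[7] = 16; x[8] = 5; x[9] = 7.
Since x[9] = x[0] = 7, the sequence is periodic with period 9.
The value 5 first appears (with k ≥ 1) at x[8].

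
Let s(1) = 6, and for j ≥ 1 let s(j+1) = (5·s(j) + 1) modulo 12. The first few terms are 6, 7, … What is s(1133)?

We have s(1) = 6,  s(2) = 7,  s(3) = 0,  s(4) = 1,  s(5) = 6.
Since s(5) = s(1) = 6, the sequence is periodic with period 4.
(1133 - 1) mod 4 = 0, so s(1133) = s(1) = 6.

6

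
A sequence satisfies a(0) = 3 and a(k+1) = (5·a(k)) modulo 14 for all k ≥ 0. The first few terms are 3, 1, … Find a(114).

a(0) = 3; a(1) = 1; a(2) = 5; a(3) = 11; a(4) = 13; a(5) = 9; a(6) = 3.
Since a(6) = a(0) = 3, the sequence is periodic with period 6.
(114 - 0) mod 6 = 0, so a(114) = a(0) = 3.

3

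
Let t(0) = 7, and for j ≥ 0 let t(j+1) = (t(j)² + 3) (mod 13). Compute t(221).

t(0) = 7; t(1) = 0; t(2) = 3; t(3) = 12; t(4) = 4; t(5) = 6; t(6) = 0.
Since t(6) = t(1) = 0, the sequence is eventually periodic: after a pre-period of length 1 it cycles with period 5.
For j ≥ 1, t(j) depends only on (j - 1) mod 5. (221 - 1) mod 5 = 0, so t(221) = t(1) = 0.

0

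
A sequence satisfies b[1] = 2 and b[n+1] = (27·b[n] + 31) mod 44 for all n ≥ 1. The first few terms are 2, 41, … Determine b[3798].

Listing terms: b[1] = 2,  b[2] = 41,  b[3] = 38,  b[4] = 1,  b[5] = 14,  b[6] = 13,  b[7] = 30,  b[8] = 5,  b[9] = 34,  b[10] = 25,  b[11] = 2.
The sequence repeats with period 10.
(3798 - 1) mod 10 = 7, so b[3798] = b[8] = 5.

5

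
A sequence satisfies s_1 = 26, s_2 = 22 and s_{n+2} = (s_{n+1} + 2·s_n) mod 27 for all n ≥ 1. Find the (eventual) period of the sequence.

Computing terms: s_1 = 26, s_2 = 22, s_3 = 20, s_4 = 10, s_5 = 23, s_6 = 16, s_7 = 8, s_8 = 13, s_9 = 2, s_{10} = 1, s_{11} = 5, s_{12} = 7, s_{13} = 17, s_{14} = 4, s_{15} = 11, s_{16} = 19, s_{17} = 14, s_{18} = 25, s_{19} = 26, s_{20} = 22.
Since (s_{19}, s_{20}) = (s_1, s_2) = (26, 22) (two consecutive terms determine the rest), the sequence is periodic with period 18.

18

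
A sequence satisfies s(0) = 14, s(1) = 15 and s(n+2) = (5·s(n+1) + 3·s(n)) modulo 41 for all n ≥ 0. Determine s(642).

We have s(0) = 14,  s(1) = 15,  s(2) = 35,  s(3) = 15,  s(4) = 16,  s(5) = 2,  s(6) = 17,  s(7) = 9,  s(8) = 14,  s(9) = 15.
The sequence repeats with period 8.
(642 - 0) mod 8 = 2, so s(642) = s(2) = 35.

35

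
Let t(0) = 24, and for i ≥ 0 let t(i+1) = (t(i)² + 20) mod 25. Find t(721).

21

Listing terms: t(0) = 24,  t(1) = 21,  t(2) = 11,  t(3) = 16,  t(4) = 1,  t(5) = 21.
Since t(5) = t(1) = 21, the sequence is eventually periodic: after a pre-period of length 1 it cycles with period 4.
For i ≥ 1, t(i) depends only on (i - 1) mod 4. (721 - 1) mod 4 = 0, so t(721) = t(1) = 21.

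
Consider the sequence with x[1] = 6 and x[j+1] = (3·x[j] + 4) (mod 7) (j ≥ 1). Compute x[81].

x[1] = 6; x[2] = 1; x[3] = 0; x[4] = 4; x[5] = 2; x[6] = 3; x[7] = 6.
The sequence repeats with period 6.
(81 - 1) mod 6 = 2, so x[81] = x[3] = 0.

0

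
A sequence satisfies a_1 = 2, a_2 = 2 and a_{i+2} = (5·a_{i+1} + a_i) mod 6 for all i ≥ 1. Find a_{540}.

We have a_1 = 2; a_2 = 2; a_3 = 0; a_4 = 2; a_5 = 4; a_6 = 4; a_7 = 0; a_8 = 4; a_9 = 2; a_{10} = 2.
Since (a_9, a_{10}) = (a_1, a_2) = (2, 2) (two consecutive terms determine the rest), the sequence is periodic with period 8.
(540 - 1) mod 8 = 3, so a_{540} = a_4 = 2.

2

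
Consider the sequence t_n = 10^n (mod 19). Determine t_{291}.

12

t_0 = 1; t_1 = 10; t_2 = 5; t_3 = 12; t_4 = 6; t_5 = 3; t_6 = 11; t_7 = 15; t_8 = 17; t_9 = 18; t_{10} = 9; t_{11} = 14; t_{12} = 7; t_{13} = 13; t_{14} = 16; t_{15} = 8; t_{16} = 4; t_{17} = 2; t_{18} = 1.
Since t_{18} = t_0 = 1, the sequence is periodic with period 18.
So t_{291} = t_{0 + ((291-0) mod 18)} = t_3 = 12.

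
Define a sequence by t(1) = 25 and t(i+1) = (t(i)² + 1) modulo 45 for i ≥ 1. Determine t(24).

17

We have t(1) = 25,  t(2) = 41,  t(3) = 17,  t(4) = 20,  t(5) = 41.
Since t(5) = t(2) = 41, the sequence is eventually periodic: after a pre-period of length 1 it cycles with period 3.
For i ≥ 2, t(i) depends only on (i - 2) mod 3. (24 - 2) mod 3 = 1, so t(24) = t(3) = 17.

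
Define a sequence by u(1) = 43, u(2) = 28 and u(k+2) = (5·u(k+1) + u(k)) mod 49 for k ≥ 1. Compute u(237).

We have u(1) = 43,  u(2) = 28,  u(3) = 36,  u(4) = 12,  u(5) = 47,  u(6) = 2,  u(7) = 8,  u(8) = 42,  u(9) = 22,  u(10) = 5,  u(11) = 47,  u(12) = 44,  u(13) = 22,  u(14) = 7,  u(15) = 8,  u(16) = 47,  u(17) = 47,  u(18) = 37,  u(19) = 36,  u(20) = 21,  u(21) = 43,  u(22) = 40,  u(23) = 47,  u(24) = 30,  u(25) = 1,  u(26) = 35,  u(27) = 29,  u(28) = 33,  u(29) = 47,  u(30) = 23,  u(31) = 15,  u(32) = 0,  u(33) = 15,  u(34) = 26,  u(35) = 47,  u(36) = 16,  u(37) = 29,  u(38) = 14,  u(39) = 1,  u(40) = 19,  u(41) = 47,  u(42) = 9,  u(43) = 43,  u(44) = 28.
The sequence repeats with period 42.
So u(237) = u(1 + ((237-1) mod 42)) = u(27) = 29.

29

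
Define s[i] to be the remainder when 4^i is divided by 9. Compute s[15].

1

s[0] = 1; s[1] = 4; s[2] = 7; s[3] = 1.
The sequence repeats with period 3.
So s[15] = s[0 + ((15-0) mod 3)] = s[0] = 1.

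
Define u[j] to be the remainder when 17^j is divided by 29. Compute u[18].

28

We have u[0] = 1,  u[1] = 17,  u[2] = 28,  u[3] = 12,  u[4] = 1.
Since u[4] = u[0] = 1, the sequence is periodic with period 4.
So u[18] = u[0 + ((18-0) mod 4)] = u[2] = 28.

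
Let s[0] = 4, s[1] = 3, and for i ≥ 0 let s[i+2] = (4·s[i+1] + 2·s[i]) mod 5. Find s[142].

0

s[0] = 4, s[1] = 3, s[2] = 0, s[3] = 1, s[4] = 4, s[5] = 3.
Since (s[4], s[5]) = (s[0], s[1]) = (4, 3) (two consecutive terms determine the rest), the sequence is periodic with period 4.
So s[142] = s[0 + ((142-0) mod 4)] = s[2] = 0.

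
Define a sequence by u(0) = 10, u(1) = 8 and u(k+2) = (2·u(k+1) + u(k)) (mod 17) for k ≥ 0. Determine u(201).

We have u(0) = 10; u(1) = 8; u(2) = 9; u(3) = 9; u(4) = 10; u(5) = 12; u(6) = 0; u(7) = 12; u(8) = 7; u(9) = 9; u(10) = 8; u(11) = 8; u(12) = 7; u(13) = 5; u(14) = 0; u(15) = 5; u(16) = 10; u(17) = 8.
Since (u(16), u(17)) = (u(0), u(1)) = (10, 8) (two consecutive terms determine the rest), the sequence is periodic with period 16.
(201 - 0) mod 16 = 9, so u(201) = u(9) = 9.

9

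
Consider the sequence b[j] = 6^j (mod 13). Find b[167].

Computing terms: b[1] = 6; b[2] = 10; b[3] = 8; b[4] = 9; b[5] = 2; b[6] = 12; b[7] = 7; b[8] = 3; b[9] = 5; b[10] = 4; b[11] = 11; b[12] = 1; b[13] = 6.
Since b[13] = b[1] = 6, the sequence is periodic with period 12.
(167 - 1) mod 12 = 10, so b[167] = b[11] = 11.

11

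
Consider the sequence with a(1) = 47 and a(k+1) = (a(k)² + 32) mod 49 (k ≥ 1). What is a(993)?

We have a(1) = 47,  a(2) = 36,  a(3) = 5,  a(4) = 8,  a(5) = 47.
The sequence repeats with period 4.
So a(993) = a(1 + ((993-1) mod 4)) = a(1) = 47.

47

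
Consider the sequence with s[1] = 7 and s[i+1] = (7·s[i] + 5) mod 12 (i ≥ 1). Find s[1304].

Listing terms: s[1] = 7; s[2] = 6; s[3] = 11; s[4] = 10; s[5] = 3; s[6] = 2; s[7] = 7.
The sequence repeats with period 6.
(1304 - 1) mod 6 = 1, so s[1304] = s[2] = 6.

6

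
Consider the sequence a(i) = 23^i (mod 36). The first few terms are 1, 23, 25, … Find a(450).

We have a(0) = 1, a(1) = 23, a(2) = 25, a(3) = 35, a(4) = 13, a(5) = 11, a(6) = 1.
Since a(6) = a(0) = 1, the sequence is periodic with period 6.
So a(450) = a(0 + ((450-0) mod 6)) = a(0) = 1.

1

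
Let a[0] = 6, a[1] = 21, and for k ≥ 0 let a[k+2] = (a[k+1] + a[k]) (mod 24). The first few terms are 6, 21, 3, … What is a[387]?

a[0] = 6; a[1] = 21; a[2] = 3; a[3] = 0; a[4] = 3; a[5] = 3; a[6] = 6; a[7] = 9; a[8] = 15; a[9] = 0; a[10] = 15; a[11] = 15; a[12] = 6; a[13] = 21.
The sequence repeats with period 12.
(387 - 0) mod 12 = 3, so a[387] = a[3] = 0.

0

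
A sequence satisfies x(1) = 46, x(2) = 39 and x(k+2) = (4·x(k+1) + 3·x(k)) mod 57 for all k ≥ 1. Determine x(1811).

Listing terms: x(1) = 46; x(2) = 39; x(3) = 9; x(4) = 39; x(5) = 12; x(6) = 51; x(7) = 12; x(8) = 30; x(9) = 42; x(10) = 30; x(11) = 18; x(12) = 48; x(13) = 18; x(14) = 45; x(15) = 6; x(16) = 45; x(17) = 27; x(18) = 15; x(19) = 27; x(20) = 39; x(21) = 9.
Since (x(20), x(21)) = (x(2), x(3)) = (39, 9) (two consecutive terms determine the rest), the sequence is eventually periodic: after a pre-period of length 1 it cycles with period 18.
For k ≥ 2, x(k) depends only on (k - 2) mod 18. (1811 - 2) mod 18 = 9, so x(1811) = x(11) = 18.

18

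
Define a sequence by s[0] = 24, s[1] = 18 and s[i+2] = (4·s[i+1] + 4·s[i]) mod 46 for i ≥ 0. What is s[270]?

40

Listing terms: s[0] = 24, s[1] = 18, s[2] = 30, s[3] = 8, s[4] = 14, s[5] = 42, s[6] = 40, s[7] = 6, s[8] = 0, s[9] = 24, s[10] = 4, s[11] = 20, s[12] = 4, s[13] = 4, s[14] = 32, s[15] = 6, s[16] = 14, s[17] = 34, s[18] = 8, s[19] = 30, s[20] = 14, s[21] = 38, s[22] = 24, s[23] = 18.
The sequence repeats with period 22.
So s[270] = s[0 + ((270-0) mod 22)] = s[6] = 40.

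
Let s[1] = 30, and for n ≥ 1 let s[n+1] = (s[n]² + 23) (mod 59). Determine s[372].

Computing terms: s[1] = 30, s[2] = 38, s[3] = 51, s[4] = 28, s[5] = 40, s[6] = 30.
The sequence repeats with period 5.
(372 - 1) mod 5 = 1, so s[372] = s[2] = 38.

38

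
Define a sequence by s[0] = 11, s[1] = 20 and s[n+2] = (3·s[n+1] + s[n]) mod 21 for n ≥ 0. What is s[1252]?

14

s[0] = 11,  s[1] = 20,  s[2] = 8,  s[3] = 2,  s[4] = 14,  s[5] = 2,  s[6] = 20,  s[7] = 20,  s[8] = 17,  s[9] = 8,  s[10] = 20,  s[11] = 5,  s[12] = 14,  s[13] = 5,  s[14] = 8,  s[15] = 8,  s[16] = 11,  s[17] = 20.
The sequence repeats with period 16.
So s[1252] = s[0 + ((1252-0) mod 16)] = s[4] = 14.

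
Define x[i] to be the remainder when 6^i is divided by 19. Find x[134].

16

Computing terms: x[1] = 6,  x[2] = 17,  x[3] = 7,  x[4] = 4,  x[5] = 5,  x[6] = 11,  x[7] = 9,  x[8] = 16,  x[9] = 1,  x[10] = 6.
The sequence repeats with period 9.
(134 - 1) mod 9 = 7, so x[134] = x[8] = 16.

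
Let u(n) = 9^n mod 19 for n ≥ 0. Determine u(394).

We have u(0) = 1,  u(1) = 9,  u(2) = 5,  u(3) = 7,  u(4) = 6,  u(5) = 16,  u(6) = 11,  u(7) = 4,  u(8) = 17,  u(9) = 1.
Since u(9) = u(0) = 1, the sequence is periodic with period 9.
(394 - 0) mod 9 = 7, so u(394) = u(7) = 4.

4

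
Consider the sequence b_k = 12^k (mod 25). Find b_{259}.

23

We have b_1 = 12, b_2 = 19, b_3 = 3, b_4 = 11, b_5 = 7, b_6 = 9, b_7 = 8, b_8 = 21, b_9 = 2, b_{10} = 24, b_{11} = 13, b_{12} = 6, b_{13} = 22, b_{14} = 14, b_{15} = 18, b_{16} = 16, b_{17} = 17, b_{18} = 4, b_{19} = 23, b_{20} = 1, b_{21} = 12.
Since b_{21} = b_1 = 12, the sequence is periodic with period 20.
So b_{259} = b_{1 + ((259-1) mod 20)} = b_{19} = 23.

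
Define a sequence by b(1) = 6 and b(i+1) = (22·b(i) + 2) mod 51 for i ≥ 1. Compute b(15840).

28

We have b(1) = 6; b(2) = 32; b(3) = 43; b(4) = 30; b(5) = 50; b(6) = 31; b(7) = 21; b(8) = 5; b(9) = 10; b(10) = 18; b(11) = 41; b(12) = 37; b(13) = 0; b(14) = 2; b(15) = 46; b(16) = 45; b(17) = 23; b(18) = 49; b(19) = 9; b(20) = 47; b(21) = 16; b(22) = 48; b(23) = 38; b(24) = 22; b(25) = 27; b(26) = 35; b(27) = 7; b(28) = 3; b(29) = 17; b(30) = 19; b(31) = 12; b(32) = 11; b(33) = 40; b(34) = 15; b(35) = 26; b(36) = 13; b(37) = 33; b(38) = 14; b(39) = 4; b(40) = 39; b(41) = 44; b(42) = 1; b(43) = 24; b(44) = 20; b(45) = 34; b(46) = 36; b(47) = 29; b(48) = 28; b(49) = 6.
The sequence repeats with period 48.
(15840 - 1) mod 48 = 47, so b(15840) = b(48) = 28.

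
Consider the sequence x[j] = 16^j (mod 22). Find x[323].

Listing terms: x[0] = 1, x[1] = 16, x[2] = 14, x[3] = 4, x[4] = 20, x[5] = 12, x[6] = 16.
Since x[6] = x[1] = 16, the sequence is eventually periodic: after a pre-period of length 1 it cycles with period 5.
For j ≥ 1, x[j] depends only on (j - 1) mod 5. (323 - 1) mod 5 = 2, so x[323] = x[3] = 4.

4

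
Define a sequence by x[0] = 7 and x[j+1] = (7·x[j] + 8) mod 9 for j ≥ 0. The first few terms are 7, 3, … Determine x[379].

3

Computing terms: x[0] = 7; x[1] = 3; x[2] = 2; x[3] = 4; x[4] = 0; x[5] = 8; x[6] = 1; x[7] = 6; x[8] = 5; x[9] = 7.
Since x[9] = x[0] = 7, the sequence is periodic with period 9.
So x[379] = x[0 + ((379-0) mod 9)] = x[1] = 3.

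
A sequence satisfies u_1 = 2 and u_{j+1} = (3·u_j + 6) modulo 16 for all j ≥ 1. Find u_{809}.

2

Listing terms: u_1 = 2, u_2 = 12, u_3 = 10, u_4 = 4, u_5 = 2.
The sequence repeats with period 4.
(809 - 1) mod 4 = 0, so u_{809} = u_1 = 2.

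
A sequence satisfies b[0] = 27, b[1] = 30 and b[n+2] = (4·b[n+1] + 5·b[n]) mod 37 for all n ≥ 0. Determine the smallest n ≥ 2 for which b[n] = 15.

b[0] = 27, b[1] = 30, b[2] = 33, b[3] = 23, b[4] = 35, b[5] = 33, b[6] = 11, b[7] = 24, b[8] = 3, b[9] = 21, b[10] = 25, b[11] = 20, b[12] = 20, b[13] = 32, b[14] = 6, b[15] = 36, b[16] = 26, b[17] = 25, b[18] = 8, b[19] = 9, b[20] = 2, b[21] = 16, b[22] = 0, b[23] = 6, b[24] = 24, b[25] = 15, b[26] = 32, b[27] = 18, b[28] = 10, b[29] = 19, b[30] = 15, b[31] = 7, b[32] = 29, b[33] = 3, b[34] = 9, b[35] = 14, b[36] = 27, b[37] = 30.
Since (b[36], b[37]) = (b[0], b[1]) = (27, 30) (two consecutive terms determine the rest), the sequence is periodic with period 36.
The value 15 first appears (with n ≥ 2) at b[25].

25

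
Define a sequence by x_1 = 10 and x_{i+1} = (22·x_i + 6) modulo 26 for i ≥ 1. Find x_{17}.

18

Listing terms: x_1 = 10, x_2 = 18, x_3 = 12, x_4 = 10.
Since x_4 = x_1 = 10, the sequence is periodic with period 3.
(17 - 1) mod 3 = 1, so x_{17} = x_2 = 18.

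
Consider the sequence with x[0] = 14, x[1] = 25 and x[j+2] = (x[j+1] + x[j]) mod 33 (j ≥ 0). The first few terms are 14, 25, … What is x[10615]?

2

x[0] = 14; x[1] = 25; x[2] = 6; x[3] = 31; x[4] = 4; x[5] = 2; x[6] = 6; x[7] = 8; x[8] = 14; x[9] = 22; x[10] = 3; x[11] = 25; x[12] = 28; x[13] = 20; x[14] = 15; x[15] = 2; x[16] = 17; x[17] = 19; x[18] = 3; x[19] = 22; x[20] = 25; x[21] = 14; x[22] = 6; x[23] = 20; x[24] = 26; x[25] = 13; x[26] = 6; x[27] = 19; x[28] = 25; x[29] = 11; x[30] = 3; x[31] = 14; x[32] = 17; x[33] = 31; x[34] = 15; x[35] = 13; x[36] = 28; x[37] = 8; x[38] = 3; x[39] = 11; x[40] = 14; x[41] = 25.
Since (x[40], x[41]) = (x[0], x[1]) = (14, 25) (two consecutive terms determine the rest), the sequence is periodic with period 40.
So x[10615] = x[0 + ((10615-0) mod 40)] = x[15] = 2.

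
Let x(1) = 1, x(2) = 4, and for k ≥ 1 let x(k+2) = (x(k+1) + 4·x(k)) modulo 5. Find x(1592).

4

We have x(1) = 1, x(2) = 4, x(3) = 3, x(4) = 4, x(5) = 1, x(6) = 2, x(7) = 1, x(8) = 4.
The sequence repeats with period 6.
So x(1592) = x(1 + ((1592-1) mod 6)) = x(2) = 4.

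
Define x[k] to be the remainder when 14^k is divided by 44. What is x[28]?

16

x[0] = 1; x[1] = 14; x[2] = 20; x[3] = 16; x[4] = 4; x[5] = 12; x[6] = 36; x[7] = 20.
Since x[7] = x[2] = 20, the sequence is eventually periodic: after a pre-period of length 2 it cycles with period 5.
For k ≥ 2, x[k] depends only on (k - 2) mod 5. (28 - 2) mod 5 = 1, so x[28] = x[3] = 16.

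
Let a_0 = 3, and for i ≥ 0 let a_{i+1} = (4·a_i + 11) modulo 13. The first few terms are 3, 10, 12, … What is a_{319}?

10

We have a_0 = 3, a_1 = 10, a_2 = 12, a_3 = 7, a_4 = 0, a_5 = 11, a_6 = 3.
Since a_6 = a_0 = 3, the sequence is periodic with period 6.
So a_{319} = a_{0 + ((319-0) mod 6)} = a_1 = 10.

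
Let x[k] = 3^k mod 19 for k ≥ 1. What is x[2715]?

We have x[1] = 3,  x[2] = 9,  x[3] = 8,  x[4] = 5,  x[5] = 15,  x[6] = 7,  x[7] = 2,  x[8] = 6,  x[9] = 18,  x[10] = 16,  x[11] = 10,  x[12] = 11,  x[13] = 14,  x[14] = 4,  x[15] = 12,  x[16] = 17,  x[17] = 13,  x[18] = 1,  x[19] = 3.
The sequence repeats with period 18.
So x[2715] = x[1 + ((2715-1) mod 18)] = x[15] = 12.

12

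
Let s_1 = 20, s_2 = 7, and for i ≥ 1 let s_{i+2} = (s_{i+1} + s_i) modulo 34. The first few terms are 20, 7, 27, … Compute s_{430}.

22

Computing terms: s_1 = 20, s_2 = 7, s_3 = 27, s_4 = 0, s_5 = 27, s_6 = 27, s_7 = 20, s_8 = 13, s_9 = 33, s_{10} = 12, s_{11} = 11, s_{12} = 23, s_{13} = 0, s_{14} = 23, s_{15} = 23, s_{16} = 12, s_{17} = 1, s_{18} = 13, s_{19} = 14, s_{20} = 27, s_{21} = 7, s_{22} = 0, s_{23} = 7, s_{24} = 7, s_{25} = 14, s_{26} = 21, s_{27} = 1, s_{28} = 22, s_{29} = 23, s_{30} = 11, s_{31} = 0, s_{32} = 11, s_{33} = 11, s_{34} = 22, s_{35} = 33, s_{36} = 21, s_{37} = 20, s_{38} = 7.
Since (s_{37}, s_{38}) = (s_1, s_2) = (20, 7) (two consecutive terms determine the rest), the sequence is periodic with period 36.
(430 - 1) mod 36 = 33, so s_{430} = s_{34} = 22.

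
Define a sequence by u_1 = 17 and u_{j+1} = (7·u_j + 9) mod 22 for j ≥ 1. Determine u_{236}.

Listing terms: u_1 = 17,  u_2 = 18,  u_3 = 3,  u_4 = 8,  u_5 = 21,  u_6 = 2,  u_7 = 1,  u_8 = 16,  u_9 = 11,  u_{10} = 20,  u_{11} = 17.
Since u_{11} = u_1 = 17, the sequence is periodic with period 10.
So u_{236} = u_{1 + ((236-1) mod 10)} = u_6 = 2.

2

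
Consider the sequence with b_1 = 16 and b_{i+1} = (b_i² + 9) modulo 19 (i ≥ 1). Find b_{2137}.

Listing terms: b_1 = 16,  b_2 = 18,  b_3 = 10,  b_4 = 14,  b_5 = 15,  b_6 = 6,  b_7 = 7,  b_8 = 1,  b_9 = 10.
Since b_9 = b_3 = 10, the sequence is eventually periodic: after a pre-period of length 2 it cycles with period 6.
For i ≥ 3, b_i depends only on (i - 3) mod 6. (2137 - 3) mod 6 = 4, so b_{2137} = b_7 = 7.

7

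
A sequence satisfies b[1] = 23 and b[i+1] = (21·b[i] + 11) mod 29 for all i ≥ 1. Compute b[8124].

16

Listing terms: b[1] = 23, b[2] = 1, b[3] = 3, b[4] = 16, b[5] = 28, b[6] = 19, b[7] = 4, b[8] = 8, b[9] = 5, b[10] = 0, b[11] = 11, b[12] = 10, b[13] = 18, b[14] = 12, b[15] = 2, b[16] = 24, b[17] = 22, b[18] = 9, b[19] = 26, b[20] = 6, b[21] = 21, b[22] = 17, b[23] = 20, b[24] = 25, b[25] = 14, b[26] = 15, b[27] = 7, b[28] = 13, b[29] = 23.
Since b[29] = b[1] = 23, the sequence is periodic with period 28.
(8124 - 1) mod 28 = 3, so b[8124] = b[4] = 16.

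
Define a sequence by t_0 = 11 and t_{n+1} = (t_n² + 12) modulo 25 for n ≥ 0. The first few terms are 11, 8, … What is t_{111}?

18

We have t_0 = 11,  t_1 = 8,  t_2 = 1,  t_3 = 13,  t_4 = 6,  t_5 = 23,  t_6 = 16,  t_7 = 18,  t_8 = 11.
Since t_8 = t_0 = 11, the sequence is periodic with period 8.
(111 - 0) mod 8 = 7, so t_{111} = t_7 = 18.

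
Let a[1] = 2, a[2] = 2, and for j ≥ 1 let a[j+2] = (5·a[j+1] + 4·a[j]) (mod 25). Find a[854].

We have a[1] = 2, a[2] = 2, a[3] = 18, a[4] = 23, a[5] = 12, a[6] = 2, a[7] = 8, a[8] = 23, a[9] = 22, a[10] = 2, a[11] = 23, a[12] = 23, a[13] = 7, a[14] = 2, a[15] = 13, a[16] = 23, a[17] = 17, a[18] = 2, a[19] = 3, a[20] = 23, a[21] = 2, a[22] = 2.
The sequence repeats with period 20.
So a[854] = a[1 + ((854-1) mod 20)] = a[14] = 2.

2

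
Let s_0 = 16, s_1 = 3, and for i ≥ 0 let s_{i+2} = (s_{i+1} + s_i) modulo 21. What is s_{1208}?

19

s_0 = 16, s_1 = 3, s_2 = 19, s_3 = 1, s_4 = 20, s_5 = 0, s_6 = 20, s_7 = 20, s_8 = 19, s_9 = 18, s_{10} = 16, s_{11} = 13, s_{12} = 8, s_{13} = 0, s_{14} = 8, s_{15} = 8, s_{16} = 16, s_{17} = 3.
The sequence repeats with period 16.
(1208 - 0) mod 16 = 8, so s_{1208} = s_8 = 19.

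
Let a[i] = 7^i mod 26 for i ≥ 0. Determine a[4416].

Computing terms: a[0] = 1; a[1] = 7; a[2] = 23; a[3] = 5; a[4] = 9; a[5] = 11; a[6] = 25; a[7] = 19; a[8] = 3; a[9] = 21; a[10] = 17; a[11] = 15; a[12] = 1.
The sequence repeats with period 12.
So a[4416] = a[0 + ((4416-0) mod 12)] = a[0] = 1.

1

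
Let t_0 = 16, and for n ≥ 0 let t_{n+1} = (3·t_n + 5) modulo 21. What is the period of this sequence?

6

Computing terms: t_0 = 16,  t_1 = 11,  t_2 = 17,  t_3 = 14,  t_4 = 5,  t_5 = 20,  t_6 = 2,  t_7 = 11.
Since t_7 = t_1 = 11, the sequence is eventually periodic: after a pre-period of length 1 it cycles with period 6.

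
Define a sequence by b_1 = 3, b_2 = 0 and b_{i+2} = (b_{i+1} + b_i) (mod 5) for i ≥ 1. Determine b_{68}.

b_1 = 3; b_2 = 0; b_3 = 3; b_4 = 3; b_5 = 1; b_6 = 4; b_7 = 0; b_8 = 4; b_9 = 4; b_{10} = 3; b_{11} = 2; b_{12} = 0; b_{13} = 2; b_{14} = 2; b_{15} = 4; b_{16} = 1; b_{17} = 0; b_{18} = 1; b_{19} = 1; b_{20} = 2; b_{21} = 3; b_{22} = 0.
The sequence repeats with period 20.
(68 - 1) mod 20 = 7, so b_{68} = b_8 = 4.

4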